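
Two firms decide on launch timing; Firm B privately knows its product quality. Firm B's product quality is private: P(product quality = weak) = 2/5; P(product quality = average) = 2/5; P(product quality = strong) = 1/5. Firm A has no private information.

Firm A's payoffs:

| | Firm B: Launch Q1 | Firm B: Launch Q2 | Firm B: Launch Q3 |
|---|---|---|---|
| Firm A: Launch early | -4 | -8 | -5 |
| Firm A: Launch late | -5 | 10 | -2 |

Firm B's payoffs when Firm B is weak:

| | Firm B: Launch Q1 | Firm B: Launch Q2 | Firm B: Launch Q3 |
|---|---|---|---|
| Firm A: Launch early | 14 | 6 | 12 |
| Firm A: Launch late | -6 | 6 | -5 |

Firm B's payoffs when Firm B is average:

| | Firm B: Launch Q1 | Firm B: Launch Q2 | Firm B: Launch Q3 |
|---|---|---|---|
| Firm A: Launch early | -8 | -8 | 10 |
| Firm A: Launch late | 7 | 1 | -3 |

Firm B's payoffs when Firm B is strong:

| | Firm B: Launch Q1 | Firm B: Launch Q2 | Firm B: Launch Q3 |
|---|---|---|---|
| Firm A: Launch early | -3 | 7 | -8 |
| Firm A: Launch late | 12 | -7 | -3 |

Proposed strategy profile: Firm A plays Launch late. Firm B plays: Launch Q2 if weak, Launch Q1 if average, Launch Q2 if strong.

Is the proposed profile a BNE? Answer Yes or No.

Firm A plays Launch late: E[Launch late] = 2/5·(10) + 2/5·(-5) + 1/5·(10) = 4; E[Launch early] = -32/5. Best-responding. ✓
Firm B (product quality weak), facing Launch late: Launch Q1 gives -6, Launch Q2 gives 6, Launch Q3 gives -5. Proposed Launch Q2 is best. ✓
Firm B (product quality average), facing Launch late: Launch Q1 gives 7, Launch Q2 gives 1, Launch Q3 gives -3. Proposed Launch Q1 is best. ✓
Firm B (product quality strong), facing Launch late: Launch Q1 gives 12, Launch Q2 gives -7, Launch Q3 gives -3. Proposed Launch Q2 is not best — profitable deviation exists. ✗

No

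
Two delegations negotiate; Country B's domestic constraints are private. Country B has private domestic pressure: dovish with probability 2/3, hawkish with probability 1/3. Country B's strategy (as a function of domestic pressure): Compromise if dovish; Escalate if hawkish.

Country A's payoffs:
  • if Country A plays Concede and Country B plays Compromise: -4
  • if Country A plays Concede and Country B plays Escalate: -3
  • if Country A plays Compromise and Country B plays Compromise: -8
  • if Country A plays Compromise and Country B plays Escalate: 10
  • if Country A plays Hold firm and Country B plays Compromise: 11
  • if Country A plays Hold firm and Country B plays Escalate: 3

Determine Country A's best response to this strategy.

Hold firm

E[Concede] = 2/3·(-4) + 1/3·(-3) = -11/3
E[Compromise] = 2/3·(-8) + 1/3·(10) = -2
E[Hold firm] = 2/3·(11) + 1/3·(3) = 25/3
Best response: Hold firm (25/3 is the largest).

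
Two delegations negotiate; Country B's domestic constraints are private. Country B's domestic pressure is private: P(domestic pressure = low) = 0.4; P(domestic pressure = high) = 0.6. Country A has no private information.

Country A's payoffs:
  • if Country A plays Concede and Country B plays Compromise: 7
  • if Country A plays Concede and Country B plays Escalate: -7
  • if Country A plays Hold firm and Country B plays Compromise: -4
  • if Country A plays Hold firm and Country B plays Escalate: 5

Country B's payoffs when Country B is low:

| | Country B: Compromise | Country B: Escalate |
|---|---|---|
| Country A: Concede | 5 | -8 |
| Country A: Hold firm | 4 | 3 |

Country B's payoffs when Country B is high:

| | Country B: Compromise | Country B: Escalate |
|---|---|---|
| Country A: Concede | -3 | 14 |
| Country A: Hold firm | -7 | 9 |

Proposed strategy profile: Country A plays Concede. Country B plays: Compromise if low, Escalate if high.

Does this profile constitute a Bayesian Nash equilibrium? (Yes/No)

Country A plays Concede: E[Concede] = 0.4·(7) + 0.6·(-7) = -1.4; E[Hold firm] = 1.4. Not best-responding. ✗
Country B (domestic pressure low), facing Concede: Compromise gives 5, Escalate gives -8. Proposed Compromise is best. ✓
Country B (domestic pressure high), facing Concede: Compromise gives -3, Escalate gives 14. Proposed Escalate is best. ✓

No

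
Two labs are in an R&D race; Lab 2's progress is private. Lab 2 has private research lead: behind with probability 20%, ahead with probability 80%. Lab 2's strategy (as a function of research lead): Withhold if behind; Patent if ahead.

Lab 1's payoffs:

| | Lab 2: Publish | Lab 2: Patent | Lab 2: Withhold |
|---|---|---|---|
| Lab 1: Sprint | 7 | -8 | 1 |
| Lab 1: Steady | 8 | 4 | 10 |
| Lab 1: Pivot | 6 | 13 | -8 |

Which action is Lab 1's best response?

Pivot

E[Sprint] = 0.2·(1) + 0.8·(-8) = -6.2
E[Steady] = 0.2·(10) + 0.8·(4) = 5.2
E[Pivot] = 0.2·(-8) + 0.8·(13) = 8.8
Best response: Pivot (8.8 is the largest).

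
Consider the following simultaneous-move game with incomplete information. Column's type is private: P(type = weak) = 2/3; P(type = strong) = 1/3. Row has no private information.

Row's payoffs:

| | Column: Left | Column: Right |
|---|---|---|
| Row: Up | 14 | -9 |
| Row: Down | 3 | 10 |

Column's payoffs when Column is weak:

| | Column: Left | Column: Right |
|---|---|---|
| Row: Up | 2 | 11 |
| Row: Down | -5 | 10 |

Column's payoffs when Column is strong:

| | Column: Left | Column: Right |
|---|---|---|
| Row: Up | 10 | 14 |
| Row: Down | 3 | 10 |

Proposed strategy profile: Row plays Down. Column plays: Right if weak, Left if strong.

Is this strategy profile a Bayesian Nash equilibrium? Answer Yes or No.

No

Row plays Down: E[Down] = 2/3·(10) + 1/3·(3) = 23/3; E[Up] = -4/3. Best-responding. ✓
Column (type weak), facing Down: Left gives -5, Right gives 10. Proposed Right is best. ✓
Column (type strong), facing Down: Left gives 3, Right gives 10. Proposed Left is not best — profitable deviation exists. ✗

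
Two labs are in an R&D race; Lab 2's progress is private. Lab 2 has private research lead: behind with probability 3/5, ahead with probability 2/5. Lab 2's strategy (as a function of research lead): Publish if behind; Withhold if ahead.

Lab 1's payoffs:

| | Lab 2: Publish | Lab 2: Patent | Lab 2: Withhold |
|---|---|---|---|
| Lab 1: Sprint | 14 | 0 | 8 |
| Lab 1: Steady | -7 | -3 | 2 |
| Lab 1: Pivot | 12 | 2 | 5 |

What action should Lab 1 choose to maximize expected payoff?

E[Sprint] = 3/5·(14) + 2/5·(8) = 58/5
E[Steady] = 3/5·(-7) + 2/5·(2) = -17/5
E[Pivot] = 3/5·(12) + 2/5·(5) = 46/5
Best response: Sprint (58/5 is the largest).

Sprint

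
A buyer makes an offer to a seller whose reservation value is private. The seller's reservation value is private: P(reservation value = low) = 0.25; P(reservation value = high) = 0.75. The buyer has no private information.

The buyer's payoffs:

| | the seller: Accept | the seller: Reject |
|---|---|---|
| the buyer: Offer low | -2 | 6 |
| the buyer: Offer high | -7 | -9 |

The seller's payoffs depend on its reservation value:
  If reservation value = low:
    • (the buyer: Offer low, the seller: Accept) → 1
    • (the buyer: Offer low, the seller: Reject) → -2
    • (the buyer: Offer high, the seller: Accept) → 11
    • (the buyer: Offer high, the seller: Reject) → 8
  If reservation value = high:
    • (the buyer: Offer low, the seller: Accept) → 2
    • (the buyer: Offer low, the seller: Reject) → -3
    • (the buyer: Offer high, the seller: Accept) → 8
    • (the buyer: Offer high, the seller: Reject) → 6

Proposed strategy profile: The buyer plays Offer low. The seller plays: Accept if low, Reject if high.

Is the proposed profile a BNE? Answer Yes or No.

The buyer plays Offer low: E[Offer low] = 0.25·(-2) + 0.75·(6) = 4; E[Offer high] = -8.5. Best-responding. ✓
The seller (reservation value low), facing Offer low: Accept gives 1, Reject gives -2. Proposed Accept is best. ✓
The seller (reservation value high), facing Offer low: Accept gives 2, Reject gives -3. Proposed Reject is not best — profitable deviation exists. ✗

No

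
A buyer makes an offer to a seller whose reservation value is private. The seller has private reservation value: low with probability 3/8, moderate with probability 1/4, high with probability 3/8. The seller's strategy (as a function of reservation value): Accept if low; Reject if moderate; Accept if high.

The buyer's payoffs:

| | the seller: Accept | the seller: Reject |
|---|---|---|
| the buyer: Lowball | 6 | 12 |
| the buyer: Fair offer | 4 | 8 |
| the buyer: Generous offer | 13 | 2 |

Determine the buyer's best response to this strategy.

Generous offer

E[Lowball] = 3/8·(6) + 1/4·(12) + 3/8·(6) = 15/2
E[Fair offer] = 3/8·(4) + 1/4·(8) + 3/8·(4) = 5
E[Generous offer] = 3/8·(13) + 1/4·(2) + 3/8·(13) = 41/4
Best response: Generous offer (41/4 is the largest).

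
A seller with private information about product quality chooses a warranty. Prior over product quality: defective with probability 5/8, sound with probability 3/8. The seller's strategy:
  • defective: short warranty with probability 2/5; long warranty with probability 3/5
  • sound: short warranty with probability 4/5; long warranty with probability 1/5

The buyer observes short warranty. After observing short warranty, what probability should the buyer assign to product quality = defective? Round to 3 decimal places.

0.455

P(short warranty) = (5/8)·(2/5) + (3/8)·(4/5) = 11/20
P(defective | short warranty) = ((5/8)·(2/5)) / (11/20) = (1/4) / (11/20) = 5/11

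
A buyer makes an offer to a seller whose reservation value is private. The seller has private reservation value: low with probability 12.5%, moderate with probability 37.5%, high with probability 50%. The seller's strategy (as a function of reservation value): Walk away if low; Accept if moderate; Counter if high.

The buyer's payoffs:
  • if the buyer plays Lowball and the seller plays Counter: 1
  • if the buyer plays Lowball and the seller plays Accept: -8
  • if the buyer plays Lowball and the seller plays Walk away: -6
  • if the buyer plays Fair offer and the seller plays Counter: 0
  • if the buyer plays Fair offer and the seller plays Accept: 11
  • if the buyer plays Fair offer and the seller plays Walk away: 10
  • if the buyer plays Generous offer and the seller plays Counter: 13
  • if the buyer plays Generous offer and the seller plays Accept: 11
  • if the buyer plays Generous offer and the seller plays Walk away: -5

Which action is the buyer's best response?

Generous offer

Compute the buyer's expected payoff for each action, taking the expectation over the seller's type.
E[Lowball] = 0.125·(-6) + 0.375·(-8) + 0.5·(1) = -3.25
E[Fair offer] = 0.125·(10) + 0.375·(11) + 0.5·(0) = 5.375
E[Generous offer] = 0.125·(-5) + 0.375·(11) + 0.5·(13) = 10
Best response: Generous offer (10 is the largest).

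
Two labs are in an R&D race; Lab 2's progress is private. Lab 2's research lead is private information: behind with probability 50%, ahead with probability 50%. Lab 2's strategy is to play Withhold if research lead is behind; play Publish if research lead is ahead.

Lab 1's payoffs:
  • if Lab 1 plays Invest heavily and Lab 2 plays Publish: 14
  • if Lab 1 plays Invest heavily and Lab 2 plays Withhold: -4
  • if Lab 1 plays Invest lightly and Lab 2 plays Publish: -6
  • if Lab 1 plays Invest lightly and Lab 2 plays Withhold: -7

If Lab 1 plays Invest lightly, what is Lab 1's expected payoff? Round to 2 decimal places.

Take the expectation over Lab 2's research lead, weighting each type's action by its prior probability.
E[Invest lightly] = 0.5·(-7) + 0.5·(-6) = (-3.5) + (-3) = -6.5

-6.50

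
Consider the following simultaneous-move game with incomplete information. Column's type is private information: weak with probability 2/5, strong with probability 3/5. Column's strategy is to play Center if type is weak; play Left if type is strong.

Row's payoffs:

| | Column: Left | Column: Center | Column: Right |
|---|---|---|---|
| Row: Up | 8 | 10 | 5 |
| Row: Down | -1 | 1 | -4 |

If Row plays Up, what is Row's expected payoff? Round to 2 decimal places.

Take the expectation over Column's type, weighting each type's action by its prior probability.
E[Up] = 2/5·10 + 3/5·8 = 4 + 24/5 = 44/5

8.80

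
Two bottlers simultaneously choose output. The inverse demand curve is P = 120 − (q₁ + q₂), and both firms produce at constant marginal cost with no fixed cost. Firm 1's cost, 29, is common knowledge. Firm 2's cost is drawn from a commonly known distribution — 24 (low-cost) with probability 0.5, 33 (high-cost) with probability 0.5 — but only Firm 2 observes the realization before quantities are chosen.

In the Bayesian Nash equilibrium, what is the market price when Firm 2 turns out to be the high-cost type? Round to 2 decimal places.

61.42

Firm 2 with cost c maximizes (120 − (q₁+q₂) − c)·q₂, giving q₂(c) = (120 − c − q₁)/2.
E[c₂] = 0.5·24 + 0.5·33 = 28.5
Firm 1's FOC against E[q₂] yields q₁ = (120 − 2·29 + E[c₂])/3 = (120 − 58 + 28.5)/3 = 30.1667.
q₂(high-cost) = 28.4167, so P = 120 − (30.1667 + 28.4167) = 61.4167.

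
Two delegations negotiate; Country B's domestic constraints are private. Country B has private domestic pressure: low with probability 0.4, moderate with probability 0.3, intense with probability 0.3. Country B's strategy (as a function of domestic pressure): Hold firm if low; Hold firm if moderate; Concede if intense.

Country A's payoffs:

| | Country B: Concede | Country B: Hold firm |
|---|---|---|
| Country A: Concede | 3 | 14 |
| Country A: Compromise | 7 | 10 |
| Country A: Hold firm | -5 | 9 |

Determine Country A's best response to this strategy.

Concede

Compute Country A's expected payoff for each action, taking the expectation over Country B's type.
E[Concede] = 0.4·(14) + 0.3·(14) + 0.3·(3) = 10.7
E[Compromise] = 0.4·(10) + 0.3·(10) + 0.3·(7) = 9.1
E[Hold firm] = 0.4·(9) + 0.3·(9) + 0.3·(-5) = 4.8
Best response: Concede (10.7 is the largest).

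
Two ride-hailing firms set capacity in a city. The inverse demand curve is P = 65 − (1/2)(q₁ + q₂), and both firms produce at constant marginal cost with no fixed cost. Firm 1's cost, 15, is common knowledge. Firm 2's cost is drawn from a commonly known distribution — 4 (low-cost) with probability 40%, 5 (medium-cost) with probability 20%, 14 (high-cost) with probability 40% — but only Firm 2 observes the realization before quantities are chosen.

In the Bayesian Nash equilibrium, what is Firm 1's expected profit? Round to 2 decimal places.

Type-c best response for Firm 2: q₂(c) = (65 − c) − q₁/2.
Firm 1 maximizes expected profit; its first-order condition is 65 − q₁ − (1/2)E[q₂] − 15 = 0.
Substituting E[q₂] and solving: E[c₂] = 8.2, so q₁ = (65 − 2·15 + 8.2)/(3/2) = 28.8.
E[P] = 65 − (1/2)·(q₁ + E[q₂]) = 29.4; Firm 1's expected profit = (E[P] − 15)·q₁ = (29.4 − 15)·28.8 = 414.72.

414.72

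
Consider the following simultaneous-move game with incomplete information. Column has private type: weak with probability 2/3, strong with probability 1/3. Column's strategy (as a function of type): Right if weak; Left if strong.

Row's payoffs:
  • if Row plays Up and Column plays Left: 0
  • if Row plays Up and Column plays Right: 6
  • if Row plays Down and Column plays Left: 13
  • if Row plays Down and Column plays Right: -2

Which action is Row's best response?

E[Up] = 2/3·(6) + 1/3·(0) = 4
E[Down] = 2/3·(-2) + 1/3·(13) = 3
Best response: Up (4 is the largest).

Up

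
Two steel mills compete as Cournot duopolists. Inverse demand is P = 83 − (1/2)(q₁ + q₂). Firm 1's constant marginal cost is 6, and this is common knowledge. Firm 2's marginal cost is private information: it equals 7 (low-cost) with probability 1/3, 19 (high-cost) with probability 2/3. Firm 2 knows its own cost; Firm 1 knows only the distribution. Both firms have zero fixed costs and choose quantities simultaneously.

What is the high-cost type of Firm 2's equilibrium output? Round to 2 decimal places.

35.33

Type-c best response for Firm 2: q₂(c) = (83 − c) − q₁/2.
Firm 1 maximizes expected profit; its first-order condition is 83 − q₁ − (1/2)E[q₂] − 6 = 0.
Substituting E[q₂] and solving: E[c₂] = 15, so q₁ = (83 − 2·6 + 15)/(3/2) = 57.3333.
q₂(high-cost) = (83 − 19 − (1/2)·57.3333) = 35.3333.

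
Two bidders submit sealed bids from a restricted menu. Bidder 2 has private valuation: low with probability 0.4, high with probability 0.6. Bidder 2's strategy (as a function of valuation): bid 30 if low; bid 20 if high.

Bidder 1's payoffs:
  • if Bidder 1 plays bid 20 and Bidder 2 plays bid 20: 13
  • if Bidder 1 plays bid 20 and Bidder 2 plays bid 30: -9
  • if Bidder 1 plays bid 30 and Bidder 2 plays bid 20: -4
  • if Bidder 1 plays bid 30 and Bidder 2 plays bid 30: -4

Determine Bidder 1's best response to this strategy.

bid 20

E[bid 20] = 0.4·(-9) + 0.6·(13) = 4.2
E[bid 30] = 0.4·(-4) + 0.6·(-4) = -4
Best response: bid 20 (4.2 is the largest).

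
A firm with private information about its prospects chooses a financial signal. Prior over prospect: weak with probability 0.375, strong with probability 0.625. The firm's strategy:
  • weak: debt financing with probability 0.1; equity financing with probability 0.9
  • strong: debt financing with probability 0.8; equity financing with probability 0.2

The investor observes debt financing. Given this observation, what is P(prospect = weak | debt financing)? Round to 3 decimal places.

0.070

P(debt financing) = 0.375·0.1 + 0.625·0.8 = 0.5375
P(weak | debt financing) = (0.375·0.1) / 0.5375 = 0.0375 / 0.5375 = 0.0697674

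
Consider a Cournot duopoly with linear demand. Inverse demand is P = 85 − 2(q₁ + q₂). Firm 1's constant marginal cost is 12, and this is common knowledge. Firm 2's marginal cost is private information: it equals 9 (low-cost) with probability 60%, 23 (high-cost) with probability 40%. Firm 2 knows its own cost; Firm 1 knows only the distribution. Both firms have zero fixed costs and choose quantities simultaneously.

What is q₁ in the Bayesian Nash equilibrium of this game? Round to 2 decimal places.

12.60

Each type of Firm 2 best-responds to q₁; Firm 1 best-responds to the expected q₂ over Firm 2's types.
Firm 2 with cost c maximizes (85 − 2(q₁+q₂) − c)·q₂, giving q₂(c) = (85 − c − 2q₁)/4.
E[c₂] = 0.6·9 + 0.4·23 = 14.6
Firm 1's FOC against E[q₂] yields q₁ = (85 − 2·12 + E[c₂])/6 = (85 − 24 + 14.6)/6 = 12.6.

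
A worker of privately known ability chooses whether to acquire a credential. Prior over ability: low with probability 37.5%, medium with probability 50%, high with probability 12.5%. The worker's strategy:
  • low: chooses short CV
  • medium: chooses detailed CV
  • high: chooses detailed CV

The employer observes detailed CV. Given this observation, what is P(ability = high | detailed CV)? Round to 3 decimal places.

P(detailed CV) = 0.375·0 + 0.5·1 + 0.125·1 = 0.625
P(high | detailed CV) = (0.125·1) / 0.625 = 0.125 / 0.625 = 0.2

0.200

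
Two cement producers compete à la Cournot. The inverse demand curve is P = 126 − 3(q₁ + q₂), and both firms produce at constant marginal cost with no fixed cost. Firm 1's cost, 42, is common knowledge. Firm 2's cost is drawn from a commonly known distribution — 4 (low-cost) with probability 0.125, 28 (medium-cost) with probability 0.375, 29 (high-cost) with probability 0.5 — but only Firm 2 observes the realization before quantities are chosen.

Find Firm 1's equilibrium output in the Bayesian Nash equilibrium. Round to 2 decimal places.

Firm 2 with cost c maximizes (126 − 3(q₁+q₂) − c)·q₂, giving q₂(c) = (126 − c − 3q₁)/6.
E[c₂] = 0.125·4 + 0.375·28 + 0.5·29 = 25.5
Firm 1's FOC against E[q₂] yields q₁ = (126 − 2·42 + E[c₂])/9 = (126 − 84 + 25.5)/9 = 7.5.

7.50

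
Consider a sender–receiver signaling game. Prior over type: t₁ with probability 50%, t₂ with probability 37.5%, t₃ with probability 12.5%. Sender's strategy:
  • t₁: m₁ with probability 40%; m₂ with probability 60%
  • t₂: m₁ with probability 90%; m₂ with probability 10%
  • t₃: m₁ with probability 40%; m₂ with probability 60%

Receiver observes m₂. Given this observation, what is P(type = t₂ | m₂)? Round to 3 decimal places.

0.091

Apply Bayes' rule using the sender's strategy as the likelihood.
P(m₂) = 0.5·0.6 + 0.375·0.1 + 0.125·0.6 = 0.4125
P(t₂ | m₂) = (0.375·0.1) / 0.4125 = 0.0375 / 0.4125 = 0.0909091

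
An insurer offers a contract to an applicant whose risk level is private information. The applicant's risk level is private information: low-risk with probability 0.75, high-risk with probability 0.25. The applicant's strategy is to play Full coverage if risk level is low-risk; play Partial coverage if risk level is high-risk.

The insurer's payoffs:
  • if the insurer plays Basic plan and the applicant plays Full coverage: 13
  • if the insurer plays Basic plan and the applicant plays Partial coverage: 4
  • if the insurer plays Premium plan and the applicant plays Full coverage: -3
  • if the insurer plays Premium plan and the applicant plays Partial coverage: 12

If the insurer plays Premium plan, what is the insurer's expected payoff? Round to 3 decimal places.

Take the expectation over the applicant's risk level, weighting each type's action by its prior probability.
E[Premium plan] = 0.75·(-3) + 0.25·12 = (-2.25) + 3 = 0.75

0.750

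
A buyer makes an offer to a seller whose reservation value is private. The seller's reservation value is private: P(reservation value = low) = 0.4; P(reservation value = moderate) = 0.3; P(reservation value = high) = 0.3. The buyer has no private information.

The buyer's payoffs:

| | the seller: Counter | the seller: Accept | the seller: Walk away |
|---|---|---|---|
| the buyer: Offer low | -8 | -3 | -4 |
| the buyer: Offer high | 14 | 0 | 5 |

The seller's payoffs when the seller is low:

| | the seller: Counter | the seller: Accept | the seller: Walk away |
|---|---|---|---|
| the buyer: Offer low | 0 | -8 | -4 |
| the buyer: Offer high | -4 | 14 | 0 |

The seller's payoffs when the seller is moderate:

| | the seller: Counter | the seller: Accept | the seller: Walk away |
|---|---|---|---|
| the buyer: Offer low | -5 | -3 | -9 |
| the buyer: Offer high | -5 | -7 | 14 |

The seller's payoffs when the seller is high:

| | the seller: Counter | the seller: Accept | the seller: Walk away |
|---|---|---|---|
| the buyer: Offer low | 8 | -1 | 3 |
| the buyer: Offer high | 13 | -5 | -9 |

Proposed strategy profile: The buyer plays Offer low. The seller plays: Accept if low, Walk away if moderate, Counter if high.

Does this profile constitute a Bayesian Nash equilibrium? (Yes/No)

No

The buyer plays Offer low: E[Offer low] = 0.4·(-3) + 0.3·(-4) + 0.3·(-8) = -4.8; E[Offer high] = 5.7. Not best-responding. ✗
The seller (reservation value low), facing Offer low: Counter gives 0, Accept gives -8, Walk away gives -4. Proposed Accept is not best — profitable deviation exists. ✗
The seller (reservation value moderate), facing Offer low: Counter gives -5, Accept gives -3, Walk away gives -9. Proposed Walk away is not best — profitable deviation exists. ✗
The seller (reservation value high), facing Offer low: Counter gives 8, Accept gives -1, Walk away gives 3. Proposed Counter is best. ✓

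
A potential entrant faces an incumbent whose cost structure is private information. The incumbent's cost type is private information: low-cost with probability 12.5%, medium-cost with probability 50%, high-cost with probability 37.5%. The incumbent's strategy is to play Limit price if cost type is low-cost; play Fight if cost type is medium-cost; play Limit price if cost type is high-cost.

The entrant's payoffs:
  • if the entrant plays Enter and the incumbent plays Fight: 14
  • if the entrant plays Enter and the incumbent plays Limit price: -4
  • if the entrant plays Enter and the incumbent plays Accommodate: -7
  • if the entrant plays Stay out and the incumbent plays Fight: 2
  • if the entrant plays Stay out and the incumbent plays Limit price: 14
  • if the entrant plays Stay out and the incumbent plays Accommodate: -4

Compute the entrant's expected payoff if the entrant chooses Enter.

E[Enter] = 0.125·(-4) + 0.5·14 + 0.375·(-4) = (-0.5) + 7 + (-1.5) = 5

5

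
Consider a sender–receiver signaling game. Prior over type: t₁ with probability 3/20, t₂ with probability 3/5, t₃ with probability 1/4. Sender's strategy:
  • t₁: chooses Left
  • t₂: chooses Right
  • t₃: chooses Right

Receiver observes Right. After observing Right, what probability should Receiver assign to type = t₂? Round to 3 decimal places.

P(Right) = (3/20)·0 + (3/5)·1 + (1/4)·1 = 17/20
P(t₂ | Right) = ((3/5)·1) / (17/20) = (3/5) / (17/20) = 12/17

0.706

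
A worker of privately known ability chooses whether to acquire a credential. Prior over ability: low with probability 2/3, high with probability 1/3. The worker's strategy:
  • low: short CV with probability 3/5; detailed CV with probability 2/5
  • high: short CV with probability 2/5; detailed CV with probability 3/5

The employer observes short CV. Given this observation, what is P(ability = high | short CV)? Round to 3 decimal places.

P(short CV) = (2/3)·(3/5) + (1/3)·(2/5) = 8/15
P(high | short CV) = ((1/3)·(2/5)) / (8/15) = (2/15) / (8/15) = 1/4

0.250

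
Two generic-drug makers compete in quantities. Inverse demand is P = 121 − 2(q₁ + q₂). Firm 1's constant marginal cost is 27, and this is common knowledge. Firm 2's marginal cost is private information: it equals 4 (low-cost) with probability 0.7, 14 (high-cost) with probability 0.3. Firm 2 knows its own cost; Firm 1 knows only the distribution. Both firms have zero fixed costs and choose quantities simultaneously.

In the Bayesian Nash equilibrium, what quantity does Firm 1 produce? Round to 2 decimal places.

Each type of Firm 2 best-responds to q₁; Firm 1 best-responds to the expected q₂ over Firm 2's types.
Firm 2 with cost c maximizes (121 − 2(q₁+q₂) − c)·q₂, giving q₂(c) = (121 − c − 2q₁)/4.
E[c₂] = 0.7·4 + 0.3·14 = 7
Firm 1's FOC against E[q₂] yields q₁ = (121 − 2·27 + E[c₂])/6 = (121 − 54 + 7)/6 = 12.3333.

12.33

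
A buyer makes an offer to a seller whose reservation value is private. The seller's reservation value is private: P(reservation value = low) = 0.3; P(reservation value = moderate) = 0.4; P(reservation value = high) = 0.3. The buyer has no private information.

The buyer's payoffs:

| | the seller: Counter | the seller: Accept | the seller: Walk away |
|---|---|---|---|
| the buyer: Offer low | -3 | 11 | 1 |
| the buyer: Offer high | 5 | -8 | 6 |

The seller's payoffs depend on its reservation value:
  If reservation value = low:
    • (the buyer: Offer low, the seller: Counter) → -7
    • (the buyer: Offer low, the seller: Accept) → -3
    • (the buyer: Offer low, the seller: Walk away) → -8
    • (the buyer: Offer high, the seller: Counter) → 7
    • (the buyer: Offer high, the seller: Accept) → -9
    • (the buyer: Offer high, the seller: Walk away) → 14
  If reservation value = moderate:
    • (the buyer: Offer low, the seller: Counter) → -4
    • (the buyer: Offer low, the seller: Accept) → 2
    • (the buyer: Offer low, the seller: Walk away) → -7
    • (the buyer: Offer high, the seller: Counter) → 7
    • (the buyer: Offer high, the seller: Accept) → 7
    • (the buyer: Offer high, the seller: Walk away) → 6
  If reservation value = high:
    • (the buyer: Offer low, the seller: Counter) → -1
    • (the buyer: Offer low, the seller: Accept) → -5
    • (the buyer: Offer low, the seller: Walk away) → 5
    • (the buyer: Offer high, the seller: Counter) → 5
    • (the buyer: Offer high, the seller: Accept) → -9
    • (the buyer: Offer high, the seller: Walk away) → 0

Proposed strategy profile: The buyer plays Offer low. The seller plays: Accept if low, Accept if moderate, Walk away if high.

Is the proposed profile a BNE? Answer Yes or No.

A profile is a BNE iff every type of every player is best-responding given beliefs about the other side.
The buyer plays Offer low: E[Offer low] = 0.3·(11) + 0.4·(11) + 0.3·(1) = 8; E[Offer high] = -3.8. Best-responding. ✓
The seller (reservation value low), facing Offer low: Counter gives -7, Accept gives -3, Walk away gives -8. Proposed Accept is best. ✓
The seller (reservation value moderate), facing Offer low: Counter gives -4, Accept gives 2, Walk away gives -7. Proposed Accept is best. ✓
The seller (reservation value high), facing Offer low: Counter gives -1, Accept gives -5, Walk away gives 5. Proposed Walk away is best. ✓

Yes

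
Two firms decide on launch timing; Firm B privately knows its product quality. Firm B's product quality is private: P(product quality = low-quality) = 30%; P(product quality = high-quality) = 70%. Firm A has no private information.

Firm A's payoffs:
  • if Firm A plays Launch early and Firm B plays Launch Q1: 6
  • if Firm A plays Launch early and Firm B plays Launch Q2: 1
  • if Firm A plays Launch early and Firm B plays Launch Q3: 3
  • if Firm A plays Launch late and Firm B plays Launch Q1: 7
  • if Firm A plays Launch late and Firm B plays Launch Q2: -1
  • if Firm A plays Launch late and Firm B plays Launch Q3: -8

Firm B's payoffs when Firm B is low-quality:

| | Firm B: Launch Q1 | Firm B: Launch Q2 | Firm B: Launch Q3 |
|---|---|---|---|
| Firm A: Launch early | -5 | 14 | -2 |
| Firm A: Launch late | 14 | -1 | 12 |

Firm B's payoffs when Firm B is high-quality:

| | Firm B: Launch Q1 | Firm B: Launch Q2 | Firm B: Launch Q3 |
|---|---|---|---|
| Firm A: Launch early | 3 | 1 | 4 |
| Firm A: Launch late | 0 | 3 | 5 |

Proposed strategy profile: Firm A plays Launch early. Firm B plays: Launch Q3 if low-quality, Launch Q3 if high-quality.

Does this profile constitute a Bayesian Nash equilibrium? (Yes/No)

No

Firm A plays Launch early: E[Launch early] = 0.3·(3) + 0.7·(3) = 3; E[Launch late] = -8. Best-responding. ✓
Firm B (product quality low-quality), facing Launch early: Launch Q1 gives -5, Launch Q2 gives 14, Launch Q3 gives -2. Proposed Launch Q3 is not best — profitable deviation exists. ✗
Firm B (product quality high-quality), facing Launch early: Launch Q1 gives 3, Launch Q2 gives 1, Launch Q3 gives 4. Proposed Launch Q3 is best. ✓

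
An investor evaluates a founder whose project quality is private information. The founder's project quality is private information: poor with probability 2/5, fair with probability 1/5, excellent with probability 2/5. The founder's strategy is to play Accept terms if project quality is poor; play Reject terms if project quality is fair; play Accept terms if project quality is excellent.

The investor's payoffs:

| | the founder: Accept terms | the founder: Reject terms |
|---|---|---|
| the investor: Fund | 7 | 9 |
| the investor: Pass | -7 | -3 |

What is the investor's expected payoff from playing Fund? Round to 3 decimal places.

Take the expectation over the founder's project quality, weighting each type's action by its prior probability.
E[Fund] = 2/5·7 + 1/5·9 + 2/5·7 = 14/5 + 9/5 + 14/5 = 37/5

7.400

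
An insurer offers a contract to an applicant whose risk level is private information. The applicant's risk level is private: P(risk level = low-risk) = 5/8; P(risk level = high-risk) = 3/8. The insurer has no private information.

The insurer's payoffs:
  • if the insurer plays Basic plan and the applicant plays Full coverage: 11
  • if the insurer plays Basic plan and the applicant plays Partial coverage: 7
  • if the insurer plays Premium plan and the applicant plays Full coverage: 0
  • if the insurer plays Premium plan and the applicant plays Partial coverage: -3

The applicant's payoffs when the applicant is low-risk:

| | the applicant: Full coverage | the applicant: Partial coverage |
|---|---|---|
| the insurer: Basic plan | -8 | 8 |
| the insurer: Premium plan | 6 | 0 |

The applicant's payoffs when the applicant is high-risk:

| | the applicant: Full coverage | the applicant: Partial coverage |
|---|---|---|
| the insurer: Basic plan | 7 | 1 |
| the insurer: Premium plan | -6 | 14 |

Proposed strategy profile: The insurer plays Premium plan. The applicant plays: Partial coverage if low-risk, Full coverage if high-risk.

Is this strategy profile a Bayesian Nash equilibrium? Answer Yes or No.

No

The insurer plays Premium plan: E[Premium plan] = 5/8·(-3) + 3/8·(0) = -15/8; E[Basic plan] = 17/2. Not best-responding. ✗
The applicant (risk level low-risk), facing Premium plan: Full coverage gives 6, Partial coverage gives 0. Proposed Partial coverage is not best — profitable deviation exists. ✗
The applicant (risk level high-risk), facing Premium plan: Full coverage gives -6, Partial coverage gives 14. Proposed Full coverage is not best — profitable deviation exists. ✗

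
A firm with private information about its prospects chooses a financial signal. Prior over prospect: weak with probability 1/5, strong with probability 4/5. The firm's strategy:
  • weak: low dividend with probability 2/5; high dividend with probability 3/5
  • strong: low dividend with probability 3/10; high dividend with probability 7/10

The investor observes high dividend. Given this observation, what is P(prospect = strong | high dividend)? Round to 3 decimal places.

P(high dividend) = (1/5)·(3/5) + (4/5)·(7/10) = 17/25
P(strong | high dividend) = ((4/5)·(7/10)) / (17/25) = (14/25) / (17/25) = 14/17

0.824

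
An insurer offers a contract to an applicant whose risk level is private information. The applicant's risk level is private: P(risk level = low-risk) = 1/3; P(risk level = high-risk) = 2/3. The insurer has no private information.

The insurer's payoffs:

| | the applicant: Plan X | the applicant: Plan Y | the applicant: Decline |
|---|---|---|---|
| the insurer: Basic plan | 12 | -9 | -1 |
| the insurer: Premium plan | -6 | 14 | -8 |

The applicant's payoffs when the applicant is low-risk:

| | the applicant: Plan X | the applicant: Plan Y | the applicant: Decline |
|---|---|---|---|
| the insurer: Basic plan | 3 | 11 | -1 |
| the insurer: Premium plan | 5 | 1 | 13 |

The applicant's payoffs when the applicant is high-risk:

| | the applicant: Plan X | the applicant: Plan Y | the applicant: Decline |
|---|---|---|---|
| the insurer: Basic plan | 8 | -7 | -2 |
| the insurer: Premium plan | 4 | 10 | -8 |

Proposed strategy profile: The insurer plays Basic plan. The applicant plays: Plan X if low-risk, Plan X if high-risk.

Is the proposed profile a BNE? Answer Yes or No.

No

A profile is a BNE iff every type of every player is best-responding given beliefs about the other side.
The insurer plays Basic plan: E[Basic plan] = 1/3·(12) + 2/3·(12) = 12; E[Premium plan] = -6. Best-responding. ✓
The applicant (risk level low-risk), facing Basic plan: Plan X gives 3, Plan Y gives 11, Decline gives -1. Proposed Plan X is not best — profitable deviation exists. ✗
The applicant (risk level high-risk), facing Basic plan: Plan X gives 8, Plan Y gives -7, Decline gives -2. Proposed Plan X is best. ✓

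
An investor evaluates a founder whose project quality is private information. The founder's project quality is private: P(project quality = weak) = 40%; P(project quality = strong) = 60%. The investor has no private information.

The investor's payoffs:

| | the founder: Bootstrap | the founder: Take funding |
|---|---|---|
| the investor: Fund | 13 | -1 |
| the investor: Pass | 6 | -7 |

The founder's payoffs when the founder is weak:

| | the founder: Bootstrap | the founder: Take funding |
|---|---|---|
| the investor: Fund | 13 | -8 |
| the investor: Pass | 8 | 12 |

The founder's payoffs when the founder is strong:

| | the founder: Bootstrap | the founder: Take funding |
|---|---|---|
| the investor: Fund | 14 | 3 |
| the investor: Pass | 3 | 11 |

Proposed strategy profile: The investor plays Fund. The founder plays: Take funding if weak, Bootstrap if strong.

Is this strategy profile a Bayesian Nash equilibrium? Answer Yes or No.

The investor plays Fund: E[Fund] = 0.4·(-1) + 0.6·(13) = 7.4; E[Pass] = 0.8. Best-responding. ✓
The founder (project quality weak), facing Fund: Bootstrap gives 13, Take funding gives -8. Proposed Take funding is not best — profitable deviation exists. ✗
The founder (project quality strong), facing Fund: Bootstrap gives 14, Take funding gives 3. Proposed Bootstrap is best. ✓

No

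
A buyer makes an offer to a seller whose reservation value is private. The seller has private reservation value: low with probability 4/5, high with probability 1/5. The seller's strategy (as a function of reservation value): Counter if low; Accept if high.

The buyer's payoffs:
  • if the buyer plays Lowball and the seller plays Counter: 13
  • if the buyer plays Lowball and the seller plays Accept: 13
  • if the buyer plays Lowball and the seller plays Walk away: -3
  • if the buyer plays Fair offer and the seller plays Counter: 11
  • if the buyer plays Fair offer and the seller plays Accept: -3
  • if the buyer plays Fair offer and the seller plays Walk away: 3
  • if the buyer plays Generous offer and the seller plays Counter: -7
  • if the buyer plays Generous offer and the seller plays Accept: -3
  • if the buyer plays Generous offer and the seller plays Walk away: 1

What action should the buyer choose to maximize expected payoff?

E[Lowball] = 4/5·(13) + 1/5·(13) = 13
E[Fair offer] = 4/5·(11) + 1/5·(-3) = 41/5
E[Generous offer] = 4/5·(-7) + 1/5·(-3) = -31/5
Best response: Lowball (13 is the largest).

Lowball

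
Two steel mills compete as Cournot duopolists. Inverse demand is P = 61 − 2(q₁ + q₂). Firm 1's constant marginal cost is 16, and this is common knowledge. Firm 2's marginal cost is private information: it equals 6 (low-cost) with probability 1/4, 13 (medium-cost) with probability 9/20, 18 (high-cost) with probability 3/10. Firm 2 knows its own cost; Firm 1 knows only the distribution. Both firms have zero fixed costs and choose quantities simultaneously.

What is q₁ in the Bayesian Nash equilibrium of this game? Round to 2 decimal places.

6.96

Each type of Firm 2 best-responds to q₁; Firm 1 best-responds to the expected q₂ over Firm 2's types.
Firm 2 with cost c maximizes (61 − 2(q₁+q₂) − c)·q₂, giving q₂(c) = (61 − c − 2q₁)/4.
E[c₂] = 1/4·6 + 9/20·13 + 3/10·18 = 12.75
Firm 1's FOC against E[q₂] yields q₁ = (61 − 2·16 + E[c₂])/6 = (61 − 32 + 12.75)/6 = 6.95833.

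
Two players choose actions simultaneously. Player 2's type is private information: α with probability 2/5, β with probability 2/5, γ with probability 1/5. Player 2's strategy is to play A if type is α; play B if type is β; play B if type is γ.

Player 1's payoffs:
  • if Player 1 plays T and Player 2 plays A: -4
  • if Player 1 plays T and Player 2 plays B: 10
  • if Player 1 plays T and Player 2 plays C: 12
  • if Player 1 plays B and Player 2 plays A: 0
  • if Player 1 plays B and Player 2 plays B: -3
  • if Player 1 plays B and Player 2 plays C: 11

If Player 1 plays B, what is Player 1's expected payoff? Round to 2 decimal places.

-1.80

Take the expectation over Player 2's type, weighting each type's action by its prior probability.
E[B] = 2/5·0 + 2/5·(-3) + 1/5·(-3) = 0 + (-6/5) + (-3/5) = -9/5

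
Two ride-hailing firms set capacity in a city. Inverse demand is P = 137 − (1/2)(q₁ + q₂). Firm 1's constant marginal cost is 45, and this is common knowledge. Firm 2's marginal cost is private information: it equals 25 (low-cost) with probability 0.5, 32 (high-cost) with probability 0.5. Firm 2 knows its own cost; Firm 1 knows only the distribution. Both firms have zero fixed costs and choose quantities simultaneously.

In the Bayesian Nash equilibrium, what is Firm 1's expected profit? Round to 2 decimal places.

Type-c best response for Firm 2: q₂(c) = (137 − c) − q₁/2.
Firm 1 maximizes expected profit; its first-order condition is 137 − q₁ − (1/2)E[q₂] − 45 = 0.
Substituting E[q₂] and solving: E[c₂] = 28.5, so q₁ = (137 − 2·45 + 28.5)/(3/2) = 50.3333.
E[P] = 137 − (1/2)·(q₁ + E[q₂]) = 70.1667; Firm 1's expected profit = (E[P] − 45)·q₁ = (70.1667 − 45)·50.3333 = 1266.72.

1266.72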